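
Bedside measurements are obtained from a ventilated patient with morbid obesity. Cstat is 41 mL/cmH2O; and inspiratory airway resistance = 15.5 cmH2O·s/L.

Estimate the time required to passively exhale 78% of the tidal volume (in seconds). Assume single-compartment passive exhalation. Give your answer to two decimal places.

τ = R × C = 15.5 × 41 mL/cmH2O = 15.5 × 0.041 L/cmH2O = 0.6355 s.
Exhaled fraction f = 1 − e^(−t/τ) → t = −τ·ln(1 − f) = −0.6355·ln(0.22) = 0.9622 s.

0.96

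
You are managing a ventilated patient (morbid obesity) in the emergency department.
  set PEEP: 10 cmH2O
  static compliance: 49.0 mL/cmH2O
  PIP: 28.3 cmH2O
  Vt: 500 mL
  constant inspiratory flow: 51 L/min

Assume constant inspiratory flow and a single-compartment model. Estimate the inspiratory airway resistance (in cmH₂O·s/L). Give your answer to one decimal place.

9.5

Flow: 51 L/min ÷ 60 = 0.85 L/s.
Equation of motion (constant flow): PIP = Vt/C + R·V̇ + PEEP.
R·V̇ = PIP − Vt/C − PEEP = 28.3 − 500/49.0 − 10 = 28.3 − 10.204 − 10 = 8.096 cmH2O.
R = 8.096 / 0.85 = 9.525 cmH2O·s/L.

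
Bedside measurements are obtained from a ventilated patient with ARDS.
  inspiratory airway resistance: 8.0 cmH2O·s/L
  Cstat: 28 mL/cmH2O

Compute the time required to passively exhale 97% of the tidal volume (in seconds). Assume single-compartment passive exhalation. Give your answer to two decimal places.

τ = R × C = 8.0 × 28 mL/cmH2O = 8.0 × 0.028 L/cmH2O = 0.224 s.
Exhaled fraction f = 1 − e^(−t/τ) → t = −τ·ln(1 − f) = −0.224·ln(0.03) = 0.7855 s.

0.79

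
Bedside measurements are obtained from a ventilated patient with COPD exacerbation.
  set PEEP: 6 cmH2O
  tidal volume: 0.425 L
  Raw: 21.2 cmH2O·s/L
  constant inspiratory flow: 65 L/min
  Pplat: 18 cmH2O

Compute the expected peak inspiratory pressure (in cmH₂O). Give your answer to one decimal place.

41.0

Flow: 65 L/min ÷ 60 = 1.0833 L/s.
PIP = Pplat + Raw × flow = 18 + 21.2 × 1.0833 = 18 + 22.966 = 40.966 cmH2O.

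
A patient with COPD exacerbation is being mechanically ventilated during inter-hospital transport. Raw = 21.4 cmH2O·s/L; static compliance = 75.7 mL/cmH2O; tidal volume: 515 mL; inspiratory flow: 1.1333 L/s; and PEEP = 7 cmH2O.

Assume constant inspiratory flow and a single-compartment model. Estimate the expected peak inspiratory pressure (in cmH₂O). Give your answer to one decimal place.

38.1

Equation of motion (constant flow): PIP = Vt/C + R·V̇ + PEEP.
PIP = 515/75.7 + 21.4×1.1333 + 7 = 6.803 + 24.253 + 7 = 38.056 cmH2O.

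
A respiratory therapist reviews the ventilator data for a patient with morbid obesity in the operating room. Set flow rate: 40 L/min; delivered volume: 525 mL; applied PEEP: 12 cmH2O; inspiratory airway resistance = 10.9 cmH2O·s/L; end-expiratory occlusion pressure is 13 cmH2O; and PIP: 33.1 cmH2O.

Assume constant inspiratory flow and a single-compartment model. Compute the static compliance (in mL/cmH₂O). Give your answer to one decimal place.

40.9

Flow: 40 L/min ÷ 60 = 0.6667 L/s.
Total PEEP = 13 cmH2O (set 12 + intrinsic 1); this is the baseline alveolar pressure.
Equation of motion (constant flow): PIP = Vt/C + R·V̇ + PEEP.
Vt/C = PIP − R·V̇ − PEEP = 33.1 − 10.9×0.6667 − 13 = 33.1 − 7.267 − 13 = 12.833 cmH2O.
C = Vt / 12.833 = 525 / 12.833 = 40.91 mL/cmH2O.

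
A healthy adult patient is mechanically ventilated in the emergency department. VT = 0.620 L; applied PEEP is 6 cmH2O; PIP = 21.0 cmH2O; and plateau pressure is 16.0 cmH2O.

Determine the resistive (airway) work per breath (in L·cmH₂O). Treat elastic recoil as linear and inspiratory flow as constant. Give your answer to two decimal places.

With constant inspiratory flow the resistive pressure is constant at PIP − Pplat = 21.0 − 16.0 = 5.0 cmH2O, so resistive work = 5.0 × 0.620 = 3.1 L·cmH2O.

3.10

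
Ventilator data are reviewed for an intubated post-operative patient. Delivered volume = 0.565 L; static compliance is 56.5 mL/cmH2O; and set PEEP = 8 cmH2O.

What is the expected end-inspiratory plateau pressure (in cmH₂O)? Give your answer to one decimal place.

18.0

Pplat = PEEP + Vt / Cstat = 8 + 565 / 56.5 = 8 + 10.0 = 18.0 cmH2O.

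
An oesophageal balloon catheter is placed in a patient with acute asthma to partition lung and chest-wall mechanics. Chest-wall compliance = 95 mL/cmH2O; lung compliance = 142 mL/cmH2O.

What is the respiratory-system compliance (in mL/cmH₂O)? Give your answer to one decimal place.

Lung and chest wall are elastances in series: 1/Crs = 1/CL + 1/Ccw.
1/Crs = 1/142 + 1/95 = 0.01757.
Crs = 56.915 mL/cmH2O.

56.9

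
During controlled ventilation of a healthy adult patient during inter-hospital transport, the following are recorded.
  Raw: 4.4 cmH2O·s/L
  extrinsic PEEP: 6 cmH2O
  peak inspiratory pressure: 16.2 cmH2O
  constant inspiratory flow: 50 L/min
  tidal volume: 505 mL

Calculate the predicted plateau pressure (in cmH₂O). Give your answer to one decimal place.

12.5

Flow: 50 L/min ÷ 60 = 0.8333 L/s.
Pplat = PIP − Raw × flow = 16.2 − 4.4 × 0.8333 = 16.2 − 3.667 = 12.533 cmH2O.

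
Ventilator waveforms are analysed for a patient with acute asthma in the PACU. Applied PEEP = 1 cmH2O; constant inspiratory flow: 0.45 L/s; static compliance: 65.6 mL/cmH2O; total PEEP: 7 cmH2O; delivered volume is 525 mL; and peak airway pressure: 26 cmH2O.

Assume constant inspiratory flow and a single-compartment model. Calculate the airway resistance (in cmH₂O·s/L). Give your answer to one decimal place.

24.4

Total PEEP = 7 cmH2O (set 1 + intrinsic 6); this is the baseline alveolar pressure.
Equation of motion (constant flow): PIP = Vt/C + R·V̇ + PEEP.
R·V̇ = PIP − Vt/C − PEEP = 26 − 525/65.6 − 7 = 26 − 8.003 − 7 = 10.997 cmH2O.
R = 10.997 / 0.45 = 24.438 cmH2O·s/L.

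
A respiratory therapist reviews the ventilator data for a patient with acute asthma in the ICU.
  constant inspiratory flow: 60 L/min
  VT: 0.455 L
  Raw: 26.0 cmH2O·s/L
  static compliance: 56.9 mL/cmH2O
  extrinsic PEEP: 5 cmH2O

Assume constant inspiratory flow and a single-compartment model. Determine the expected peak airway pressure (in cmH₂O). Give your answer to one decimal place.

39.0

Flow: 60 L/min ÷ 60 = 1 L/s.
Equation of motion (constant flow): PIP = Vt/C + R·V̇ + PEEP.
PIP = 455/56.9 + 26.0×1 + 5 = 7.996 + 26.0 + 5 = 38.996 cmH2O.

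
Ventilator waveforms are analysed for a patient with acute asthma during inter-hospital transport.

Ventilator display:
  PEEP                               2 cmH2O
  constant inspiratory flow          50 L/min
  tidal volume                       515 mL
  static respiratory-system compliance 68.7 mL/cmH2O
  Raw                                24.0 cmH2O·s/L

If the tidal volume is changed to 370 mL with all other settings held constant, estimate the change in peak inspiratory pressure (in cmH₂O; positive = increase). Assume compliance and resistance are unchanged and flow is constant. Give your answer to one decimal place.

-2.1

PIP = Vt/C + R·V̇ + PEEP (constant-flow equation of motion).
Only the elastic term changes: ΔPIP = ΔVt / C = (370 − 515) / 68.7 = -2.111 cmH2O.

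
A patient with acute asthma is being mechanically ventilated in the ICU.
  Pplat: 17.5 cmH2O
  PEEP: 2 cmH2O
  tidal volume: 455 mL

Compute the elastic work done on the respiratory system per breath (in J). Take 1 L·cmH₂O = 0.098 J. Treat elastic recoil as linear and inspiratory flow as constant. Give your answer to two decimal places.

Elastic work ≈ ½ × (Pplat − PEEP) × Vt = 0.5 × (17.5 − 2) × 0.455 L = 0.5 × 15.5 × 0.455 = 3.526 L·cmH2O.
× 0.098 J/(L·cmH2O) → 0.3455 J.

0.35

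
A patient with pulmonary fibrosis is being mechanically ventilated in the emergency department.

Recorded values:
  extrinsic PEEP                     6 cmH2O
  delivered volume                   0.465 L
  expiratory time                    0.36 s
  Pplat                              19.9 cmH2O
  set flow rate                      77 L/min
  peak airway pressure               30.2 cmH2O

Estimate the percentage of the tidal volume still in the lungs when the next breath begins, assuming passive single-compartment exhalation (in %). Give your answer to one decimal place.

Flow: 77 L/min ÷ 60 = 1.2833 L/s.
R = (PIP − Pplat)/V̇ = (30.2 − 19.9) / 1.2833 = 10.3/1.2833 = 8.026 cmH2O·s/L.
C = Vt/(Pplat − PEEP) = 465.0 / (19.9 − 6) = 465.0/13.9 = 33.453 mL/cmH2O.
τ = R × C = 8.026 × 0.03345 L/cmH2O = 0.2685 s.
Fraction remaining at end-expiration = e^(−Te/τ) = e^(−0.36/0.2685) = 0.2616 → 26.16%.

26.2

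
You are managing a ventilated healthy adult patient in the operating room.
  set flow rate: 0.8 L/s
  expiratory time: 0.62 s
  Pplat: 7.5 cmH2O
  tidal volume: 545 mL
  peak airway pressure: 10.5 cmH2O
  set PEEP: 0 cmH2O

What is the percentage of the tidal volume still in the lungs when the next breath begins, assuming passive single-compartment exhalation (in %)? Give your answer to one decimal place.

10.3

R = (PIP − Pplat)/V̇ = (10.5 − 7.5) / 0.8 = 3.0/0.8 = 3.75 cmH2O·s/L.
C = Vt/(Pplat − PEEP) = 545.0 / (7.5 − 0) = 545.0/7.5 = 72.667 mL/cmH2O.
τ = R × C = 3.75 × 0.07267 L/cmH2O = 0.2725 s.
Fraction remaining at end-expiration = e^(−Te/τ) = e^(−0.62/0.2725) = 0.1028 → 10.28%.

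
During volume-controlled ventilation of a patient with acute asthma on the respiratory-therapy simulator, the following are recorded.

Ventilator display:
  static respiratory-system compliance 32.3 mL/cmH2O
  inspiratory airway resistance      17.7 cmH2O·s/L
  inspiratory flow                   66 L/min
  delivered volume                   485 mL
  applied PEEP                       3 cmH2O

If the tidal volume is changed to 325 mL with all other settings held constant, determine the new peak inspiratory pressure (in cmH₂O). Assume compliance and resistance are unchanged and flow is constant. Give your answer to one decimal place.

32.5

Flow: 66 L/min ÷ 60 = 1.1 L/s.
PIP = Vt/C + R·V̇ + PEEP (constant-flow equation of motion).
Only the elastic term changes: ΔPIP = ΔVt / C = (325 − 485) / 32.3 = -4.954 cmH2O.
Original PIP = 485/32.3 + 17.7×1.1 + 3 = 37.485 cmH2O; new PIP = 37.485 + (-4.954) = 32.531 cmH2O.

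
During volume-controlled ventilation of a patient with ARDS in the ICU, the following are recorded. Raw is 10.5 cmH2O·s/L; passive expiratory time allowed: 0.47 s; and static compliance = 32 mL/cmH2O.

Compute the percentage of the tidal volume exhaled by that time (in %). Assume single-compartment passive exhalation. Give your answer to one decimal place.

τ = R × C = 10.5 × 32 mL/cmH2O = 10.5 × 0.032 L/cmH2O = 0.336 s.
Passive exhalation: V(t)/V₀ = e^(−t/τ) = e^(−0.47/0.336) = 0.2469.
Fraction exhaled = 1 − 0.2469 = 0.7531 → 75.31%.

75.3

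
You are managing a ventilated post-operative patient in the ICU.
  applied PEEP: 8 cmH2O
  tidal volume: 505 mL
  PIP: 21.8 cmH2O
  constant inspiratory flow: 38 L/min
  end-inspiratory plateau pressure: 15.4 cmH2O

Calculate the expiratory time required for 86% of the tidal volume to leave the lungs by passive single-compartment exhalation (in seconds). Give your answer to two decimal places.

1.36

Flow: 38 L/min ÷ 60 = 0.6333 L/s.
R = (PIP − Pplat)/V̇ = (21.8 − 15.4) / 0.6333 = 6.4/0.6333 = 10.106 cmH2O·s/L.
C = Vt/(Pplat − PEEP) = 505.0 / (15.4 − 8) = 505.0/7.4 = 68.243 mL/cmH2O.
τ = R × C = 10.106 × 0.06824 L/cmH2O = 0.6896 s.
t = −τ·ln(1 − 0.86) = −0.6896·ln(0.14) = 1.356 s.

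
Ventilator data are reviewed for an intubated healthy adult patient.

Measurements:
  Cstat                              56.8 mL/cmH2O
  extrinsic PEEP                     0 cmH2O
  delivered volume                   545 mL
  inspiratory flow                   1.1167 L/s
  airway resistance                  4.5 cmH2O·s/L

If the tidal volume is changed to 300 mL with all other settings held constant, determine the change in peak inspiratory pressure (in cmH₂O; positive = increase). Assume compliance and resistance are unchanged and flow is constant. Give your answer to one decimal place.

PIP = Vt/C + R·V̇ + PEEP (constant-flow equation of motion).
Only the elastic term changes: ΔPIP = ΔVt / C = (300 − 545) / 56.8 = -4.313 cmH2O.

-4.3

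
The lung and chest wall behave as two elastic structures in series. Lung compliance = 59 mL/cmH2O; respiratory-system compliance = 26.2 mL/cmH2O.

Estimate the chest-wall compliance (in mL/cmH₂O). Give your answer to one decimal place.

47.1

1/Ccw = 1/Crs − 1/CL.
1/Ccw = 1/26.2 − 1/59 = 0.02122.
Ccw = 47.125 mL/cmH2O.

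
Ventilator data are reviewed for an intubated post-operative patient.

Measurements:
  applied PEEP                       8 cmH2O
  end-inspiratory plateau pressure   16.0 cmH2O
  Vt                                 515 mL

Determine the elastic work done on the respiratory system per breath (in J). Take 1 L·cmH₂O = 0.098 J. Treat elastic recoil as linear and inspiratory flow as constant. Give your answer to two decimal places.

0.20

Elastic work ≈ ½ × (Pplat − PEEP) × Vt = 0.5 × (16.0 − 8) × 0.515 L = 0.5 × 8.0 × 0.515 = 2.06 L·cmH2O.
× 0.098 J/(L·cmH2O) → 0.2019 J.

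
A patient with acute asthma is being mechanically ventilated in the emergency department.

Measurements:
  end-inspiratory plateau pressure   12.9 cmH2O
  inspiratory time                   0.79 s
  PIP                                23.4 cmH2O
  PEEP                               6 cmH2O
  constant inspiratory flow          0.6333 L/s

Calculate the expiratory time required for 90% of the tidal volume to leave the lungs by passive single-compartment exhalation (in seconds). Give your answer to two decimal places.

2.77

Vt = flow × Ti = 0.6333 L/s × 0.79 s × 1000 mL/L = 500.31 mL.
R = (PIP − Pplat)/V̇ = (23.4 − 12.9) / 0.6333 = 10.5/0.6333 = 16.58 cmH2O·s/L.
C = Vt/(Pplat − PEEP) = 500.31 / (12.9 − 6) = 500.31/6.9 = 72.509 mL/cmH2O.
τ = R × C = 16.58 × 0.07251 L/cmH2O = 1.202 s.
t = −τ·ln(1 − 0.90) = −1.202·ln(0.1) = 2.768 s.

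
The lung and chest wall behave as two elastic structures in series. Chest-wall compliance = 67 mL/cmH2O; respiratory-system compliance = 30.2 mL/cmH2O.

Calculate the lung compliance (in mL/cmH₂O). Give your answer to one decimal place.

1/CL = 1/Crs − 1/Ccw.
1/CL = 1/30.2 − 1/67 = 0.01819.
CL = 54.975 mL/cmH2O.

55.0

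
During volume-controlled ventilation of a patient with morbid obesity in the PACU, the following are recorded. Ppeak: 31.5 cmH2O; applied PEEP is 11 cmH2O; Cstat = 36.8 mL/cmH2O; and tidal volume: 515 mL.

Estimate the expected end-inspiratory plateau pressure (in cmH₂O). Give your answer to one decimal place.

Pplat = PEEP + Vt / Cstat = 11 + 515 / 36.8 = 11 + 13.995 = 24.995 cmH2O.

25.0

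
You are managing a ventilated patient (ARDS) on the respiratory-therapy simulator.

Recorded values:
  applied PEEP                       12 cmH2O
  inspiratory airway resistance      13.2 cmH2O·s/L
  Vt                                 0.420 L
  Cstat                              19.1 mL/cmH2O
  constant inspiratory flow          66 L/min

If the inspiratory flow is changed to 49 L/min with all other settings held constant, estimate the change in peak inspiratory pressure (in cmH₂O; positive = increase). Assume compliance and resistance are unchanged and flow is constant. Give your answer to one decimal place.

-3.7

Flow: 66 L/min ÷ 60 = 1.1 L/s.
New flow: 49 L/min ÷ 60 = 0.8167 L/s.
PIP = Vt/C + R·V̇ + PEEP (constant-flow equation of motion).
Only the resistive term changes: ΔPIP = R × ΔV̇ = 13.2 × (0.8167 − 1.1) = 13.2 × -0.2833 = -3.74 cmH2O.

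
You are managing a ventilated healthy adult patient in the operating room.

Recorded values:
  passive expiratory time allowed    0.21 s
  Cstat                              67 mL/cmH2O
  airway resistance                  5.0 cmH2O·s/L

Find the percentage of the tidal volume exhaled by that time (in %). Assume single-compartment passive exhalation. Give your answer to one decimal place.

46.6

τ = R × C = 5.0 × 67 mL/cmH2O = 5.0 × 0.067 L/cmH2O = 0.335 s.
Passive exhalation: V(t)/V₀ = e^(−t/τ) = e^(−0.21/0.335) = 0.5343.
Fraction exhaled = 1 − 0.5343 = 0.4657 → 46.57%.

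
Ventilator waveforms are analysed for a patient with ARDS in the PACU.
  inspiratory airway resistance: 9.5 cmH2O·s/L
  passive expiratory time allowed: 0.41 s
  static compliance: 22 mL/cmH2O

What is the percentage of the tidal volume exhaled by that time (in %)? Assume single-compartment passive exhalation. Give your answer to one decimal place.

τ = R × C = 9.5 × 22 mL/cmH2O = 9.5 × 0.022 L/cmH2O = 0.209 s.
Passive exhalation: V(t)/V₀ = e^(−t/τ) = e^(−0.41/0.209) = 0.1406.
Fraction exhaled = 1 − 0.1406 = 0.8594 → 85.94%.

85.9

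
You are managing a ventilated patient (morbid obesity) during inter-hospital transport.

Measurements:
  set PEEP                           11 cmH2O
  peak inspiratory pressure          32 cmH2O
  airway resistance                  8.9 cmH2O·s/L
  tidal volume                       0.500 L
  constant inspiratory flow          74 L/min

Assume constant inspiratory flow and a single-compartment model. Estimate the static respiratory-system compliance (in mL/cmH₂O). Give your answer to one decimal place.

49.9

Flow: 74 L/min ÷ 60 = 1.2333 L/s.
Equation of motion (constant flow): PIP = Vt/C + R·V̇ + PEEP.
Vt/C = PIP − R·V̇ − PEEP = 32 − 8.9×1.2333 − 11 = 32 − 10.976 − 11 = 10.024 cmH2O.
C = Vt / 10.024 = 500 / 10.024 = 49.88 mL/cmH2O.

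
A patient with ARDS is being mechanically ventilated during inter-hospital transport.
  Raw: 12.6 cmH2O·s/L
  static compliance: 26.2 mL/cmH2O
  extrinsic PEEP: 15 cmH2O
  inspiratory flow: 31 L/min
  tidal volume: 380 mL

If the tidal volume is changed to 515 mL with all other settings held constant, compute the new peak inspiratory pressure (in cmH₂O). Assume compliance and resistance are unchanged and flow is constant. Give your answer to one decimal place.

41.2

Flow: 31 L/min ÷ 60 = 0.5167 L/s.
PIP = Vt/C + R·V̇ + PEEP (constant-flow equation of motion).
Only the elastic term changes: ΔPIP = ΔVt / C = (515 − 380) / 26.2 = 5.153 cmH2O.
Original PIP = 380/26.2 + 12.6×0.5167 + 15 = 36.014 cmH2O; new PIP = 36.014 + (5.153) = 41.167 cmH2O.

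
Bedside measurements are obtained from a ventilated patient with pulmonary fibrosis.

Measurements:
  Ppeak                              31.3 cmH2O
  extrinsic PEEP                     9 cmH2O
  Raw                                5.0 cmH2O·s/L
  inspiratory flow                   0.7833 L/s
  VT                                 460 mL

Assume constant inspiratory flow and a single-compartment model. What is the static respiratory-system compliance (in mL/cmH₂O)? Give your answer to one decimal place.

Equation of motion (constant flow): PIP = Vt/C + R·V̇ + PEEP.
Vt/C = PIP − R·V̇ − PEEP = 31.3 − 5.0×0.7833 − 9 = 31.3 − 3.917 − 9 = 18.383 cmH2O.
C = Vt / 18.383 = 460 / 18.383 = 25.023 mL/cmH2O.

25.0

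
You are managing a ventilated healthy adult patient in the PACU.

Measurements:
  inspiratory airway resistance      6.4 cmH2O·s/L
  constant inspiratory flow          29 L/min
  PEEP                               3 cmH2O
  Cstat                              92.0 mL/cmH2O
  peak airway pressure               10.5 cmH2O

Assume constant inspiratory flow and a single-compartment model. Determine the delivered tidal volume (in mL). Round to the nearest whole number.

Flow: 29 L/min ÷ 60 = 0.4833 L/s.
Equation of motion (constant flow): PIP = Vt/C + R·V̇ + PEEP.
Vt/C = PIP − R·V̇ − PEEP = 10.5 − 3.093 − 3 = 4.407 cmH2O.
Vt = C × 4.407 = 92.0 × 4.407 = 405.44 mL.

405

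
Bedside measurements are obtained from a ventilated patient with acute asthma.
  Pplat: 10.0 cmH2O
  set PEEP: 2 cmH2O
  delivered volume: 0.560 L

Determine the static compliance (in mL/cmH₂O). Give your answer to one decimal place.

70.0

Cstat = Vt / (Pplat − PEEP) = 560 / (10.0 − 2) = 560 / 8.0 = 70.0 mL/cmH2O.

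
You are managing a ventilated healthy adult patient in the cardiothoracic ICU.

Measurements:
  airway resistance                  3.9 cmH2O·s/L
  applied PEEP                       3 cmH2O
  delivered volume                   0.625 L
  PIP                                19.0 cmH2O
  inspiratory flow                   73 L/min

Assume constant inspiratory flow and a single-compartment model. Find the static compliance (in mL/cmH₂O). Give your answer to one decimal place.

Flow: 73 L/min ÷ 60 = 1.2167 L/s.
Equation of motion (constant flow): PIP = Vt/C + R·V̇ + PEEP.
Vt/C = PIP − R·V̇ − PEEP = 19.0 − 3.9×1.2167 − 3 = 19.0 − 4.745 − 3 = 11.255 cmH2O.
C = Vt / 11.255 = 625 / 11.255 = 55.531 mL/cmH2O.

55.5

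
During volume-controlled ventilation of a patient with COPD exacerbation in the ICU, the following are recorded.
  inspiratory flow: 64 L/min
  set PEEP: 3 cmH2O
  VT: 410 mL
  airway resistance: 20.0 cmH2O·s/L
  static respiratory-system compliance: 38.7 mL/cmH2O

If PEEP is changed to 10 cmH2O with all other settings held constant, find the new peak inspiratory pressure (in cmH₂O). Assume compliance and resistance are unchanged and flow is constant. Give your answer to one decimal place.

Flow: 64 L/min ÷ 60 = 1.0667 L/s.
PIP = Vt/C + R·V̇ + PEEP (constant-flow equation of motion).
Only the baseline term changes: ΔPIP = ΔPEEP = 10 − 3 = 7.0 cmH2O.
Original PIP = 410/38.7 + 20.0×1.0667 + 3 = 34.928 cmH2O; new PIP = 34.928 + (7.0) = 41.928 cmH2O.

41.9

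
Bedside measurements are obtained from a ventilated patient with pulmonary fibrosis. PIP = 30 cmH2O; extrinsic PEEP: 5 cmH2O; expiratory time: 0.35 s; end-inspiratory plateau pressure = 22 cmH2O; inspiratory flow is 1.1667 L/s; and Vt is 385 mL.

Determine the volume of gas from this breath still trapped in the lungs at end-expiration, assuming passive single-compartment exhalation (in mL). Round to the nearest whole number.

40

R = (PIP − Pplat)/V̇ = (30 − 22) / 1.1667 = 8.0/1.1667 = 6.857 cmH2O·s/L.
C = Vt/(Pplat − PEEP) = 385.0 / (22 − 5) = 385.0/17.0 = 22.647 mL/cmH2O.
τ = R × C = 6.857 × 0.02265 L/cmH2O = 0.1553 s.
Fraction remaining = e^(−Te/τ) = e^(−0.35/0.1553) = 0.105.
Trapped volume = 385.0 × 0.105 = 40.425 mL.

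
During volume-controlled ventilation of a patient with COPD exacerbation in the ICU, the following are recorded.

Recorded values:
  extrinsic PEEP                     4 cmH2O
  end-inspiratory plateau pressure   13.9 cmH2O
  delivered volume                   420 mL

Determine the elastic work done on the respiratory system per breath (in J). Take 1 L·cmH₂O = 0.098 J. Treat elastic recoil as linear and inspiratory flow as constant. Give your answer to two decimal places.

Elastic work ≈ ½ × (Pplat − PEEP) × Vt = 0.5 × (13.9 − 4) × 0.420 L = 0.5 × 9.9 × 0.420 = 2.079 L·cmH2O.
× 0.098 J/(L·cmH2O) → 0.2037 J.

0.20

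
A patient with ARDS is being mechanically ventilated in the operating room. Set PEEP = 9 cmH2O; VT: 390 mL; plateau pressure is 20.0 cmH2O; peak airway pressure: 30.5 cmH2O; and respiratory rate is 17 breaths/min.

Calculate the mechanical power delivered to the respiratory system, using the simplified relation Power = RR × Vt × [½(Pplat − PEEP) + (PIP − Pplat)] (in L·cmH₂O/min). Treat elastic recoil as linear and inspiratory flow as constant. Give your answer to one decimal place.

Per-breath work = Vt × [½(Pplat−PEEP) + (PIP−Pplat)] = 0.390 × [0.5×11.0 + 10.5] = 0.390 × 16.0 = 6.24 L·cmH2O.
Power = 17 × 6.24 = 106.08 L·cmH2O/min.

106.1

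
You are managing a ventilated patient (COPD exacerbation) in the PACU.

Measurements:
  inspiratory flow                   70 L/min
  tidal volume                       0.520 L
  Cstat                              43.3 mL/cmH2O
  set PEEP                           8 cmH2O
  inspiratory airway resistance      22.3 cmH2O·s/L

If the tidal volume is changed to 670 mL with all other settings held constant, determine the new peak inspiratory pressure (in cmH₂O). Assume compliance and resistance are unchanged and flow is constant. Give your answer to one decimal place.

Flow: 70 L/min ÷ 60 = 1.1667 L/s.
PIP = Vt/C + R·V̇ + PEEP (constant-flow equation of motion).
Only the elastic term changes: ΔPIP = ΔVt / C = (670 − 520) / 43.3 = 3.464 cmH2O.
Original PIP = 520/43.3 + 22.3×1.1667 + 8 = 46.027 cmH2O; new PIP = 46.027 + (3.464) = 49.491 cmH2O.

49.5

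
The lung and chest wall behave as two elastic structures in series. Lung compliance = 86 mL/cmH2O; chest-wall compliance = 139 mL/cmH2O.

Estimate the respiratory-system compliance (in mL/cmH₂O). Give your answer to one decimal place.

Lung and chest wall are elastances in series: 1/Crs = 1/CL + 1/Ccw.
1/Crs = 1/86 + 1/139 = 0.01882.
Crs = 53.135 mL/cmH2O.

53.1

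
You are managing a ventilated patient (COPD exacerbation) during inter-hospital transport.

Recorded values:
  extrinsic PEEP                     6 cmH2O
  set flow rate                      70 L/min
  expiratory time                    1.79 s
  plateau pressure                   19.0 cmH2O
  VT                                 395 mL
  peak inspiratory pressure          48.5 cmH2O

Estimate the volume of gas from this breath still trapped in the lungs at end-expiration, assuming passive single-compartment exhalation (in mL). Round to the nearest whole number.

Flow: 70 L/min ÷ 60 = 1.1667 L/s.
R = (PIP − Pplat)/V̇ = (48.5 − 19.0) / 1.1667 = 29.5/1.1667 = 25.285 cmH2O·s/L.
C = Vt/(Pplat − PEEP) = 395.0 / (19.0 − 6) = 395.0/13.0 = 30.385 mL/cmH2O.
τ = R × C = 25.285 × 0.03039 L/cmH2O = 0.7684 s.
Fraction remaining = e^(−Te/τ) = e^(−1.79/0.7684) = 0.09734.
Trapped volume = 395.0 × 0.09734 = 38.449 mL.

38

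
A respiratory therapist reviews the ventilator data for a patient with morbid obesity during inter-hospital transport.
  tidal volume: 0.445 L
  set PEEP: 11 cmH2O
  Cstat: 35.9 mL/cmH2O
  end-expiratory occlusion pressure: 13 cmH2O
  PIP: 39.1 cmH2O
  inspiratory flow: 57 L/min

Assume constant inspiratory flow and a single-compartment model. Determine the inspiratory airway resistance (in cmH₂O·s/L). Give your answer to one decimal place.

14.4

Flow: 57 L/min ÷ 60 = 0.95 L/s.
Total PEEP = 13 cmH2O (set 11 + intrinsic 2); this is the baseline alveolar pressure.
Equation of motion (constant flow): PIP = Vt/C + R·V̇ + PEEP.
R·V̇ = PIP − Vt/C − PEEP = 39.1 − 445/35.9 − 13 = 39.1 − 12.396 − 13 = 13.704 cmH2O.
R = 13.704 / 0.95 = 14.425 cmH2O·s/L.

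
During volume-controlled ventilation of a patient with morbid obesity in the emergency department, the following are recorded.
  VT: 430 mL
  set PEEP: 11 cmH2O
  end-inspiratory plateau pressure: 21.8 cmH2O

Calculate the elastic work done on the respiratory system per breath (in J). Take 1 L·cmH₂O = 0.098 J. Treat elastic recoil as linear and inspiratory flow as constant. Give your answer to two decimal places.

Elastic work ≈ ½ × (Pplat − PEEP) × Vt = 0.5 × (21.8 − 11) × 0.430 L = 0.5 × 10.8 × 0.430 = 2.322 L·cmH2O.
× 0.098 J/(L·cmH2O) → 0.2276 J.

0.23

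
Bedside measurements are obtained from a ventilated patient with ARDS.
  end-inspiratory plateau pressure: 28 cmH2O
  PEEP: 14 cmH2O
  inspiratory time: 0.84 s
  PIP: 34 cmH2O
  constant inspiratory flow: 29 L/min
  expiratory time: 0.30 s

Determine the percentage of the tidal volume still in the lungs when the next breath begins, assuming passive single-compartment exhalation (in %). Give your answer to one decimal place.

43.5

Flow: 29 L/min ÷ 60 = 0.4833 L/s.
Vt = flow × Ti = 0.4833 L/s × 0.84 s × 1000 mL/L = 405.97 mL.
R = (PIP − Pplat)/V̇ = (34 − 28) / 0.4833 = 6.0/0.4833 = 12.415 cmH2O·s/L.
C = Vt/(Pplat − PEEP) = 405.97 / (28 − 14) = 405.97/14.0 = 28.998 mL/cmH2O.
τ = R × C = 12.415 × 0.029 L/cmH2O = 0.36 s.
Fraction remaining at end-expiration = e^(−Te/τ) = e^(−0.30/0.36) = 0.4346 → 43.46%.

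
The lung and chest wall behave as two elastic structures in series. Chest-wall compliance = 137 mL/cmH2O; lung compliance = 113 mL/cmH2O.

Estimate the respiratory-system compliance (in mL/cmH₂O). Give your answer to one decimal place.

Lung and chest wall are elastances in series: 1/Crs = 1/CL + 1/Ccw.
1/Crs = 1/113 + 1/137 = 0.01615.
Crs = 61.92 mL/cmH2O.

61.9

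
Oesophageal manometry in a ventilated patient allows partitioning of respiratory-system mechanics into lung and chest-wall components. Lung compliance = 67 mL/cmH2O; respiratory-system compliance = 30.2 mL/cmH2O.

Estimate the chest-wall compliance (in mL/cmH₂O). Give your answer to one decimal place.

1/Ccw = 1/Crs − 1/CL.
1/Ccw = 1/30.2 − 1/67 = 0.01819.
Ccw = 54.975 mL/cmH2O.

55.0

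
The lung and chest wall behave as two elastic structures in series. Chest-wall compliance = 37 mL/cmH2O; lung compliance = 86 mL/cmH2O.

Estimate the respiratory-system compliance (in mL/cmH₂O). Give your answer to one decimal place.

25.9

Lung and chest wall are elastances in series: 1/Crs = 1/CL + 1/Ccw.
1/Crs = 1/86 + 1/37 = 0.03865.
Crs = 25.873 mL/cmH2O.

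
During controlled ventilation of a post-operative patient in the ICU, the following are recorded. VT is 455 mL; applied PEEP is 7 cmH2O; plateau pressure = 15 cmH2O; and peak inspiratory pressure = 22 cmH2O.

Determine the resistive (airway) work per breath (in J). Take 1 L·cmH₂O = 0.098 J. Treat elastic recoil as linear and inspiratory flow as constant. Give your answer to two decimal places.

0.31

With constant inspiratory flow the resistive pressure is constant at PIP − Pplat = 22 − 15 = 7.0 cmH2O, so resistive work = 7.0 × 0.455 = 3.185 L·cmH2O.
× 0.098 J/(L·cmH2O) → 0.3121 J.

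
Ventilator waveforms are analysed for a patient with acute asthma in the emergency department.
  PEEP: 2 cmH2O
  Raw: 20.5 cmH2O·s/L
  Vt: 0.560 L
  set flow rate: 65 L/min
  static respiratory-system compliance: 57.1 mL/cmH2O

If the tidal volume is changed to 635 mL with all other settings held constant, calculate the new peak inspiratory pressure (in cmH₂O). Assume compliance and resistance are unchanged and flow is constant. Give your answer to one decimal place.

Flow: 65 L/min ÷ 60 = 1.0833 L/s.
PIP = Vt/C + R·V̇ + PEEP (constant-flow equation of motion).
Only the elastic term changes: ΔPIP = ΔVt / C = (635 − 560) / 57.1 = 1.313 cmH2O.
Original PIP = 560/57.1 + 20.5×1.0833 + 2 = 34.015 cmH2O; new PIP = 34.015 + (1.313) = 35.328 cmH2O.

35.3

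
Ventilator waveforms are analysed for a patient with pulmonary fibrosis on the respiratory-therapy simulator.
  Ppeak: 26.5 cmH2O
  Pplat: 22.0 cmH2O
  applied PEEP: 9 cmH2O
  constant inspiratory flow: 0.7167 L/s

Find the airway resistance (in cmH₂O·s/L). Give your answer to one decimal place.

Raw = (PIP − Pplat) / flow = (26.5 − 22.0) / 0.7167 = 4.5 / 0.7167 = 6.279 cmH2O·s/L.

6.3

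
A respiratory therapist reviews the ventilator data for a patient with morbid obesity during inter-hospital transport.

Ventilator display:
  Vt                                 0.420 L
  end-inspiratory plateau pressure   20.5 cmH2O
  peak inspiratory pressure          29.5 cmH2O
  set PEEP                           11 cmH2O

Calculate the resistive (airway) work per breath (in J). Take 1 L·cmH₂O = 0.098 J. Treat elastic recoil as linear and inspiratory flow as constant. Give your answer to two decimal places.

0.37

With constant inspiratory flow the resistive pressure is constant at PIP − Pplat = 29.5 − 20.5 = 9.0 cmH2O, so resistive work = 9.0 × 0.420 = 3.78 L·cmH2O.
× 0.098 J/(L·cmH2O) → 0.3704 J.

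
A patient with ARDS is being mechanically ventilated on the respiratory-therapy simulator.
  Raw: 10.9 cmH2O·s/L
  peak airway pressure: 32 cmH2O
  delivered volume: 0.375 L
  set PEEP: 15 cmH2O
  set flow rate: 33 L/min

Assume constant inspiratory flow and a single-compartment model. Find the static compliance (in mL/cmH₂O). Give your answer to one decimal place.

34.1

Flow: 33 L/min ÷ 60 = 0.55 L/s.
Equation of motion (constant flow): PIP = Vt/C + R·V̇ + PEEP.
Vt/C = PIP − R·V̇ − PEEP = 32 − 10.9×0.55 − 15 = 32 − 5.995 − 15 = 11.005 cmH2O.
C = Vt / 11.005 = 375 / 11.005 = 34.075 mL/cmH2O.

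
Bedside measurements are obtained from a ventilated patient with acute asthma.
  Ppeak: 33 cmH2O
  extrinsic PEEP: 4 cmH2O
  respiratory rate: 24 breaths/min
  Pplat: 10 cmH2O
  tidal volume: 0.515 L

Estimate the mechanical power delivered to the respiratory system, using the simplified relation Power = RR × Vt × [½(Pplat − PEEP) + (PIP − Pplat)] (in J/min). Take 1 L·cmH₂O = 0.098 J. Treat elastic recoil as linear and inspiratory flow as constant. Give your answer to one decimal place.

Per-breath work = Vt × [½(Pplat−PEEP) + (PIP−Pplat)] = 0.515 × [0.5×6.0 + 23.0] = 0.515 × 26.0 = 13.39 L·cmH2O.
Power = 24 × 13.39 = 321.36 L·cmH2O/min.
× 0.098 J/(L·cmH2O) → 31.493 J/min.

31.5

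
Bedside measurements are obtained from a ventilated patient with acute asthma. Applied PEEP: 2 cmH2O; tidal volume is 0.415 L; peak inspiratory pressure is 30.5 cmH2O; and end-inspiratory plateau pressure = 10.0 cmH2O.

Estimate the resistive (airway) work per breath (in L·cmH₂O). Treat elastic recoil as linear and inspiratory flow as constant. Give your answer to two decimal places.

With constant inspiratory flow the resistive pressure is constant at PIP − Pplat = 30.5 − 10.0 = 20.5 cmH2O, so resistive work = 20.5 × 0.415 = 8.508 L·cmH2O.

8.51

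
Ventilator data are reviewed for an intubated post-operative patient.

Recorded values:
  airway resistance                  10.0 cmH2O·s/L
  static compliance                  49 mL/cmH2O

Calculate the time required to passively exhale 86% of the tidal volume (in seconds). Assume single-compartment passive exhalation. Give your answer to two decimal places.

0.96

τ = R × C = 10.0 × 49 mL/cmH2O = 10.0 × 0.049 L/cmH2O = 0.49 s.
Exhaled fraction f = 1 − e^(−t/τ) → t = −τ·ln(1 − f) = −0.49·ln(0.14) = 0.9634 s.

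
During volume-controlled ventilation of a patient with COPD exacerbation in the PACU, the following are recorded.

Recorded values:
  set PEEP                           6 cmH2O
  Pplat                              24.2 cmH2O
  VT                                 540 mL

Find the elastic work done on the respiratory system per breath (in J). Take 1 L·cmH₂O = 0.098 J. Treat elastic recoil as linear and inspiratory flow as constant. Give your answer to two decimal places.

0.48

Elastic work ≈ ½ × (Pplat − PEEP) × Vt = 0.5 × (24.2 − 6) × 0.540 L = 0.5 × 18.2 × 0.540 = 4.914 L·cmH2O.
× 0.098 J/(L·cmH2O) → 0.4816 J.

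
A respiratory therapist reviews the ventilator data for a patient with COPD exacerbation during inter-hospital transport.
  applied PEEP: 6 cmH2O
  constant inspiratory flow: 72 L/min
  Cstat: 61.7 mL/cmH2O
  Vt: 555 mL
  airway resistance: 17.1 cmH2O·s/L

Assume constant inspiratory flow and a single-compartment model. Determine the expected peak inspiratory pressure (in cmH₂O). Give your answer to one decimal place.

35.5

Flow: 72 L/min ÷ 60 = 1.2 L/s.
Equation of motion (constant flow): PIP = Vt/C + R·V̇ + PEEP.
PIP = 555/61.7 + 17.1×1.2 + 6 = 8.995 + 20.52 + 6 = 35.515 cmH2O.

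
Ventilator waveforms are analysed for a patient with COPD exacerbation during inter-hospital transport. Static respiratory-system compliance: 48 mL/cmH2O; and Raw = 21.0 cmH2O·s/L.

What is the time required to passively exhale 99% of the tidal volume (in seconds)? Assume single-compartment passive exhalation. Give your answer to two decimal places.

4.64

τ = R × C = 21.0 × 48 mL/cmH2O = 21.0 × 0.048 L/cmH2O = 1.008 s.
Exhaled fraction f = 1 − e^(−t/τ) → t = −τ·ln(1 − f) = −1.008·ln(0.01) = 4.642 s.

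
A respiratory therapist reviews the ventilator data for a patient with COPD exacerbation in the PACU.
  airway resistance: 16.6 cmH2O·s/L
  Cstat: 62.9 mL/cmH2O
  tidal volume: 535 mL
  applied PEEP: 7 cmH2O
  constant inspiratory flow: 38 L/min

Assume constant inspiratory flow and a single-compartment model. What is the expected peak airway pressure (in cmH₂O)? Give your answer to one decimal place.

26.0

Flow: 38 L/min ÷ 60 = 0.6333 L/s.
Equation of motion (constant flow): PIP = Vt/C + R·V̇ + PEEP.
PIP = 535/62.9 + 16.6×0.6333 + 7 = 8.506 + 10.513 + 7 = 26.019 cmH2O.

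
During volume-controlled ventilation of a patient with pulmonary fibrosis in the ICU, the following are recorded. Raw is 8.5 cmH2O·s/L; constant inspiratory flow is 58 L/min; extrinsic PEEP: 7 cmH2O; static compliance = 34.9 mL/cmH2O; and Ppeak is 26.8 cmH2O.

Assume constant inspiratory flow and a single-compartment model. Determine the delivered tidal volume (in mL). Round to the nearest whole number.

404

Flow: 58 L/min ÷ 60 = 0.9667 L/s.
Equation of motion (constant flow): PIP = Vt/C + R·V̇ + PEEP.
Vt/C = PIP − R·V̇ − PEEP = 26.8 − 8.217 − 7 = 11.583 cmH2O.
Vt = C × 11.583 = 34.9 × 11.583 = 404.25 mL.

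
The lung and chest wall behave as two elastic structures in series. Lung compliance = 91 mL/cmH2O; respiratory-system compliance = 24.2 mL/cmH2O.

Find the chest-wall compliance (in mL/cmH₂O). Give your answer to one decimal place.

1/Ccw = 1/Crs − 1/CL.
1/Ccw = 1/24.2 − 1/91 = 0.03033.
Ccw = 32.971 mL/cmH2O.

33.0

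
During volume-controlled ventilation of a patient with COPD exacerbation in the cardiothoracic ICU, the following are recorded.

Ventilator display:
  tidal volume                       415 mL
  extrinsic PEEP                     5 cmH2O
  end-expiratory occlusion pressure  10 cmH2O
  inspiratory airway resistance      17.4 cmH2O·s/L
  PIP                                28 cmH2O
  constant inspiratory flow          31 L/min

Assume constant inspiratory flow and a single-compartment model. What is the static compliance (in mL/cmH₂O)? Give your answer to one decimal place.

Flow: 31 L/min ÷ 60 = 0.5167 L/s.
Total PEEP = 10 cmH2O (set 5 + intrinsic 5); this is the baseline alveolar pressure.
Equation of motion (constant flow): PIP = Vt/C + R·V̇ + PEEP.
Vt/C = PIP − R·V̇ − PEEP = 28 − 17.4×0.5167 − 10 = 28 − 8.991 − 10 = 9.009 cmH2O.
C = Vt / 9.009 = 415 / 9.009 = 46.065 mL/cmH2O.

46.1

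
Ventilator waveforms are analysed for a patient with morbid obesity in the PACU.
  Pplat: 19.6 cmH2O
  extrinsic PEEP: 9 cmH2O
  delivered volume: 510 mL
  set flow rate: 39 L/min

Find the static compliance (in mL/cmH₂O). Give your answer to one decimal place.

Cstat = Vt / (Pplat − PEEP) = 510 / (19.6 − 9) = 510 / 10.6 = 48.113 mL/cmH2O.

48.1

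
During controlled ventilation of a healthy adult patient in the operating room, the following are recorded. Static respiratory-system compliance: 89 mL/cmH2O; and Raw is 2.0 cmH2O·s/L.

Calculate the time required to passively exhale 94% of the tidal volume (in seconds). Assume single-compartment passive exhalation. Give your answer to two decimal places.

τ = R × C = 2.0 × 89 mL/cmH2O = 2.0 × 0.089 L/cmH2O = 0.178 s.
Exhaled fraction f = 1 − e^(−t/τ) → t = −τ·ln(1 − f) = −0.178·ln(0.06) = 0.5008 s.

0.50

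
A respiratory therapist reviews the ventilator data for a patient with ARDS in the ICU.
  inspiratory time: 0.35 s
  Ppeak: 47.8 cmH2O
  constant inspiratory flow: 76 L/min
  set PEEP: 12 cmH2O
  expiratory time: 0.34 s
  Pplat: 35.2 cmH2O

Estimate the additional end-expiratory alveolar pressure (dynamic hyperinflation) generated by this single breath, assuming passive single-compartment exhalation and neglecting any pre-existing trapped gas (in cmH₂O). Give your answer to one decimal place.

Flow: 76 L/min ÷ 60 = 1.2667 L/s.
Vt = flow × Ti = 1.2667 L/s × 0.35 s × 1000 mL/L = 443.35 mL.
R = (PIP − Pplat)/V̇ = (47.8 − 35.2) / 1.2667 = 12.6/1.2667 = 9.947 cmH2O·s/L.
C = Vt/(Pplat − PEEP) = 443.35 / (35.2 − 12) = 443.35/23.2 = 19.11 mL/cmH2O.
τ = R × C = 9.947 × 0.01911 L/cmH2O = 0.1901 s.
Fraction remaining = e^(−Te/τ) = e^(−0.34/0.1901) = 0.1672; trapped volume = 443.35 × 0.1672 = 74.128 mL.
Additional alveolar pressure from trapping ≈ V_trapped / C = 74.128 / 19.11 = 3.879 cmH2O.

3.9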